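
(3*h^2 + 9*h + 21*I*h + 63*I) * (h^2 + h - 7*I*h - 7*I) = 3*h^4 + 12*h^3 + 156*h^2 + 588*h + 441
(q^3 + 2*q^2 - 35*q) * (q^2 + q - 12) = q^5 + 3*q^4 - 45*q^3 - 59*q^2 + 420*q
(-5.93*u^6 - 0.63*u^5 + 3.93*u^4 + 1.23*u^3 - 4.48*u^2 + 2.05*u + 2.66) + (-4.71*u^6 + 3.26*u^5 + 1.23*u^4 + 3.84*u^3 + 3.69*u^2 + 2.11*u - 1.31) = -10.64*u^6 + 2.63*u^5 + 5.16*u^4 + 5.07*u^3 - 0.79*u^2 + 4.16*u + 1.35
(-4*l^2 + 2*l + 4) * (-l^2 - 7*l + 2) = 4*l^4 + 26*l^3 - 26*l^2 - 24*l + 8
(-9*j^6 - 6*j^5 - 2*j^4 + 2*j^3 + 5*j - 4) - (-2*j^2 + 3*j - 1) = -9*j^6 - 6*j^5 - 2*j^4 + 2*j^3 + 2*j^2 + 2*j - 3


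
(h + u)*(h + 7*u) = h^2 + 8*h*u + 7*u^2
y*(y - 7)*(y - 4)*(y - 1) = y^4 - 12*y^3 + 39*y^2 - 28*y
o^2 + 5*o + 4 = (o + 1)*(o + 4)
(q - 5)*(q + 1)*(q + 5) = q^3 + q^2 - 25*q - 25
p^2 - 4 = (p - 2)*(p + 2)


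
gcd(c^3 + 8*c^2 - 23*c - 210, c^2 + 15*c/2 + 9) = c + 6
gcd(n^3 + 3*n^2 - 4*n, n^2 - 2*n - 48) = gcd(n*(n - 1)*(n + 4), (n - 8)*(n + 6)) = 1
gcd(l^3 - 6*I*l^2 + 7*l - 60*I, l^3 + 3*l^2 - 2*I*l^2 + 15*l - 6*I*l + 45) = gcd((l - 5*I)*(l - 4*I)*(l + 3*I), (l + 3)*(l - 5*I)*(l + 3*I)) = l^2 - 2*I*l + 15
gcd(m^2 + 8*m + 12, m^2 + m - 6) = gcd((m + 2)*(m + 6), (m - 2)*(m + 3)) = 1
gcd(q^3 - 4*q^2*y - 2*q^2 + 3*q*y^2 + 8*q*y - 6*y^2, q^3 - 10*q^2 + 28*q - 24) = q - 2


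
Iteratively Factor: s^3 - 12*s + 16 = (s - 2)*(s^2 + 2*s - 8) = (s - 2)^2*(s + 4)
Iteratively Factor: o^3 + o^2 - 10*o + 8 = (o + 4)*(o^2 - 3*o + 2) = (o - 2)*(o + 4)*(o - 1)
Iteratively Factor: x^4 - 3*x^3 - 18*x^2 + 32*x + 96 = (x + 2)*(x^3 - 5*x^2 - 8*x + 48) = (x - 4)*(x + 2)*(x^2 - x - 12) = (x - 4)^2*(x + 2)*(x + 3)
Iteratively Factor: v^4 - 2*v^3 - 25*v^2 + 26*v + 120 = (v + 4)*(v^3 - 6*v^2 - v + 30) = (v - 5)*(v + 4)*(v^2 - v - 6) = (v - 5)*(v - 3)*(v + 4)*(v + 2)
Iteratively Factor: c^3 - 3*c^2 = (c - 3)*(c^2) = c*(c - 3)*(c)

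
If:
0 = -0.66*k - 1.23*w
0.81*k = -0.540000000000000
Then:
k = -0.67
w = 0.36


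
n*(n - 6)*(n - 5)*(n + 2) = n^4 - 9*n^3 + 8*n^2 + 60*n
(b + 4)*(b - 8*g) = b^2 - 8*b*g + 4*b - 32*g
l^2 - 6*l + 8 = (l - 4)*(l - 2)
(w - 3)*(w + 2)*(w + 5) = w^3 + 4*w^2 - 11*w - 30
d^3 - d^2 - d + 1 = (d - 1)^2*(d + 1)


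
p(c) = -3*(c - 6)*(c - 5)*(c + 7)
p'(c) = -3*(c - 6)*(c - 5) - 3*(c - 6)*(c + 7) - 3*(c - 5)*(c + 7) = -9*c^2 + 24*c + 141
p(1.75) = -362.58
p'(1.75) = 155.44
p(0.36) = -577.82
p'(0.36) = 148.47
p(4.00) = -66.00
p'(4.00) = 93.00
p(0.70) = -526.45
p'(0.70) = 153.39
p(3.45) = -123.91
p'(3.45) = 116.68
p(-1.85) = -830.79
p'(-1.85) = 65.80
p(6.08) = -3.39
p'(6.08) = -45.78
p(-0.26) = -665.80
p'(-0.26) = 134.15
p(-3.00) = -864.00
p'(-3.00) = -12.00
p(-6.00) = -396.00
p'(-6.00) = -327.00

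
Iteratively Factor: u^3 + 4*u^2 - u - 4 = (u - 1)*(u^2 + 5*u + 4) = (u - 1)*(u + 1)*(u + 4)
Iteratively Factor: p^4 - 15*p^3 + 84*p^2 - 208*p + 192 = (p - 4)*(p^3 - 11*p^2 + 40*p - 48) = (p - 4)^2*(p^2 - 7*p + 12) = (p - 4)^3*(p - 3)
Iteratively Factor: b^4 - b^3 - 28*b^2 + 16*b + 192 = (b - 4)*(b^3 + 3*b^2 - 16*b - 48) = (b - 4)*(b + 4)*(b^2 - b - 12) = (b - 4)^2*(b + 4)*(b + 3)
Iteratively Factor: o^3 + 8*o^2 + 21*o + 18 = (o + 3)*(o^2 + 5*o + 6) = (o + 3)^2*(o + 2)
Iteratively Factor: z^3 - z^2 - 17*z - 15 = (z - 5)*(z^2 + 4*z + 3) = (z - 5)*(z + 3)*(z + 1)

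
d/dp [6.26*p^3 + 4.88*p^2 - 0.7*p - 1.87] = 18.78*p^2 + 9.76*p - 0.7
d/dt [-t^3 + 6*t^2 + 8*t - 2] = -3*t^2 + 12*t + 8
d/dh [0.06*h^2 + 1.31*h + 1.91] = 0.12*h + 1.31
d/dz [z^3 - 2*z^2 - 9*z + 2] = 3*z^2 - 4*z - 9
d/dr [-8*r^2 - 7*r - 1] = -16*r - 7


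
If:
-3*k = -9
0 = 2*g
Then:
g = 0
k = 3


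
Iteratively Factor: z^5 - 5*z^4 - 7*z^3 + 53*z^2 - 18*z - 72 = (z + 3)*(z^4 - 8*z^3 + 17*z^2 + 2*z - 24) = (z - 2)*(z + 3)*(z^3 - 6*z^2 + 5*z + 12) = (z - 3)*(z - 2)*(z + 3)*(z^2 - 3*z - 4) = (z - 3)*(z - 2)*(z + 1)*(z + 3)*(z - 4)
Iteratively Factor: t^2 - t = (t - 1)*(t)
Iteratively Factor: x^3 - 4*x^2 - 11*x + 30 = (x + 3)*(x^2 - 7*x + 10) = (x - 2)*(x + 3)*(x - 5)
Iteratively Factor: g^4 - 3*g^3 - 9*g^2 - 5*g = (g + 1)*(g^3 - 4*g^2 - 5*g) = (g - 5)*(g + 1)*(g^2 + g) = g*(g - 5)*(g + 1)*(g + 1)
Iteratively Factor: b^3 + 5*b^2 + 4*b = (b + 1)*(b^2 + 4*b) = (b + 1)*(b + 4)*(b)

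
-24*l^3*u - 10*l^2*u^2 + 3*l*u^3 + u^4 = u*(-3*l + u)*(2*l + u)*(4*l + u)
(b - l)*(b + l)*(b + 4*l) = b^3 + 4*b^2*l - b*l^2 - 4*l^3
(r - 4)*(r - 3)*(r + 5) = r^3 - 2*r^2 - 23*r + 60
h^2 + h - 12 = (h - 3)*(h + 4)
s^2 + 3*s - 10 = (s - 2)*(s + 5)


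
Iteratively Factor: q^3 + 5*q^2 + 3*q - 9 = (q - 1)*(q^2 + 6*q + 9) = (q - 1)*(q + 3)*(q + 3)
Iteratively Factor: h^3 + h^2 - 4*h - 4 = (h + 2)*(h^2 - h - 2) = (h + 1)*(h + 2)*(h - 2)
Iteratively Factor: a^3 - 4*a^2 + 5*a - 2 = (a - 1)*(a^2 - 3*a + 2) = (a - 1)^2*(a - 2)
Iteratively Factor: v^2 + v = (v + 1)*(v)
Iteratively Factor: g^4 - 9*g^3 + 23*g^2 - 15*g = (g - 3)*(g^3 - 6*g^2 + 5*g) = (g - 5)*(g - 3)*(g^2 - g) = g*(g - 5)*(g - 3)*(g - 1)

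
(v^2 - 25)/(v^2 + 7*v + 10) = (v - 5)/(v + 2)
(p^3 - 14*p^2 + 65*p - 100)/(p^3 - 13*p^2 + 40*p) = (p^2 - 9*p + 20)/(p*(p - 8))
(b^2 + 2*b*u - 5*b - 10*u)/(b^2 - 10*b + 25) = (b + 2*u)/(b - 5)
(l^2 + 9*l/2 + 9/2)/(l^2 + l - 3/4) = 2*(l + 3)/(2*l - 1)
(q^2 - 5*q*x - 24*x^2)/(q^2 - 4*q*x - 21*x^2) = (-q + 8*x)/(-q + 7*x)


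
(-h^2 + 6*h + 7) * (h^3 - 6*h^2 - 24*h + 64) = -h^5 + 12*h^4 - 5*h^3 - 250*h^2 + 216*h + 448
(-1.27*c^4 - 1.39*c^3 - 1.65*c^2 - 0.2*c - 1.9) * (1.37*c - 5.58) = -1.7399*c^5 + 5.1823*c^4 + 5.4957*c^3 + 8.933*c^2 - 1.487*c + 10.602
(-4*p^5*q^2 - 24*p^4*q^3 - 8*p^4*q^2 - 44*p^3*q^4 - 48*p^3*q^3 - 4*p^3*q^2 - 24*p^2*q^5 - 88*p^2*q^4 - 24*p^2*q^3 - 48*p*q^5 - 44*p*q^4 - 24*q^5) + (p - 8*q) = -4*p^5*q^2 - 24*p^4*q^3 - 8*p^4*q^2 - 44*p^3*q^4 - 48*p^3*q^3 - 4*p^3*q^2 - 24*p^2*q^5 - 88*p^2*q^4 - 24*p^2*q^3 - 48*p*q^5 - 44*p*q^4 + p - 24*q^5 - 8*q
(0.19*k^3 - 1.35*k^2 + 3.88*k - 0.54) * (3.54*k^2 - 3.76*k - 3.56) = 0.6726*k^5 - 5.4934*k^4 + 18.1348*k^3 - 11.6944*k^2 - 11.7824*k + 1.9224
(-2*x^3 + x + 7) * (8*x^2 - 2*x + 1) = -16*x^5 + 4*x^4 + 6*x^3 + 54*x^2 - 13*x + 7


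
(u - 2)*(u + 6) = u^2 + 4*u - 12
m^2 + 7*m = m*(m + 7)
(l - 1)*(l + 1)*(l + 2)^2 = l^4 + 4*l^3 + 3*l^2 - 4*l - 4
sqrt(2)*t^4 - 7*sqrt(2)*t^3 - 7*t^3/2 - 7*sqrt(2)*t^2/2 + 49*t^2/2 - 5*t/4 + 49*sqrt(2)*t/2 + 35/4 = (t - 7)*(t - 5*sqrt(2)/2)*(t + sqrt(2)/2)*(sqrt(2)*t + 1/2)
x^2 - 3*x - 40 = (x - 8)*(x + 5)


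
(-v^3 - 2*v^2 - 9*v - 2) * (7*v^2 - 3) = -7*v^5 - 14*v^4 - 60*v^3 - 8*v^2 + 27*v + 6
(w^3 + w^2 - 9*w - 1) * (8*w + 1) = 8*w^4 + 9*w^3 - 71*w^2 - 17*w - 1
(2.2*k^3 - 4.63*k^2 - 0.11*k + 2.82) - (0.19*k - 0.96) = 2.2*k^3 - 4.63*k^2 - 0.3*k + 3.78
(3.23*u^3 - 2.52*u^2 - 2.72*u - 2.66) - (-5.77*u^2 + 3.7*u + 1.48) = 3.23*u^3 + 3.25*u^2 - 6.42*u - 4.14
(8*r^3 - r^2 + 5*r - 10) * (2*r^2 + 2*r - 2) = 16*r^5 + 14*r^4 - 8*r^3 - 8*r^2 - 30*r + 20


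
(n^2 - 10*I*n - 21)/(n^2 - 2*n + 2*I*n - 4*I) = (n^2 - 10*I*n - 21)/(n^2 + 2*n*(-1 + I) - 4*I)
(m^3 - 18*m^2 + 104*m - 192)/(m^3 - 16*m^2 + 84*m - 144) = (m - 8)/(m - 6)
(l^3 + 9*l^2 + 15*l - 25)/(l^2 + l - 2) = (l^2 + 10*l + 25)/(l + 2)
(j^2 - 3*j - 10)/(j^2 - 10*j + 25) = (j + 2)/(j - 5)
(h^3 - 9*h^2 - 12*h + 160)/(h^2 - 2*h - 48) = (h^2 - h - 20)/(h + 6)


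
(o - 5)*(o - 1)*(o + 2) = o^3 - 4*o^2 - 7*o + 10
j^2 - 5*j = j*(j - 5)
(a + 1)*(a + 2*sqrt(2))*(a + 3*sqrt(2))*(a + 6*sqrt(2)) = a^4 + a^3 + 11*sqrt(2)*a^3 + 11*sqrt(2)*a^2 + 72*a^2 + 72*a + 72*sqrt(2)*a + 72*sqrt(2)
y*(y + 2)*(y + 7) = y^3 + 9*y^2 + 14*y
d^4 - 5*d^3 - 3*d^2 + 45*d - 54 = (d - 3)^2*(d - 2)*(d + 3)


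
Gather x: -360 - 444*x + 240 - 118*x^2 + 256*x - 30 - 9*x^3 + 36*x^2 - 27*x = -9*x^3 - 82*x^2 - 215*x - 150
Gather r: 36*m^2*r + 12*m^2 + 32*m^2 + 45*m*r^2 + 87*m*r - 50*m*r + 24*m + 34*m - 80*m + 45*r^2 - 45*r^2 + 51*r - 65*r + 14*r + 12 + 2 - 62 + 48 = 44*m^2 + 45*m*r^2 - 22*m + r*(36*m^2 + 37*m)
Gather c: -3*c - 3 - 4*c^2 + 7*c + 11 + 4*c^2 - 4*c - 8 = 0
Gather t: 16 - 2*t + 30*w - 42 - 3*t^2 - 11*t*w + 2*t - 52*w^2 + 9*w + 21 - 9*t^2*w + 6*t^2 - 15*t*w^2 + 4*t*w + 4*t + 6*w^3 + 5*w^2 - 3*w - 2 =t^2*(3 - 9*w) + t*(-15*w^2 - 7*w + 4) + 6*w^3 - 47*w^2 + 36*w - 7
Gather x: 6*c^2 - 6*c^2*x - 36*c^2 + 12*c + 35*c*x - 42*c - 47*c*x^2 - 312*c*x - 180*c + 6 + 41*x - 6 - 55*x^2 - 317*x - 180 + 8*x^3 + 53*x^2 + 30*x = -30*c^2 - 210*c + 8*x^3 + x^2*(-47*c - 2) + x*(-6*c^2 - 277*c - 246) - 180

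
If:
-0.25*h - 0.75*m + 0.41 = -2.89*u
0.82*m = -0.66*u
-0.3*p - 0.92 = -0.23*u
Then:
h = 13.9746341463415*u + 1.64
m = -0.804878048780488*u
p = 0.766666666666667*u - 3.06666666666667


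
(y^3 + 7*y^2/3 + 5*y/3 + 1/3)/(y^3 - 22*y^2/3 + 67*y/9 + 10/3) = 3*(y^2 + 2*y + 1)/(3*y^2 - 23*y + 30)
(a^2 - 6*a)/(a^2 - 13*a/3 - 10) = 3*a/(3*a + 5)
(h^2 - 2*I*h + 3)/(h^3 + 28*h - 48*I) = (h^2 - 2*I*h + 3)/(h^3 + 28*h - 48*I)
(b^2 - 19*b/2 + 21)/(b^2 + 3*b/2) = (2*b^2 - 19*b + 42)/(b*(2*b + 3))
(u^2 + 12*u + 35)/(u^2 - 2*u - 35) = (u + 7)/(u - 7)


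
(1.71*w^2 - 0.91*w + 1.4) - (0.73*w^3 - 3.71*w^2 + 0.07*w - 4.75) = -0.73*w^3 + 5.42*w^2 - 0.98*w + 6.15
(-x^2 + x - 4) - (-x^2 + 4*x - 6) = 2 - 3*x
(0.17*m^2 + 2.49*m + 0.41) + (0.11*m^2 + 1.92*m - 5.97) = 0.28*m^2 + 4.41*m - 5.56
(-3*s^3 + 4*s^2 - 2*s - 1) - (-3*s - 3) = -3*s^3 + 4*s^2 + s + 2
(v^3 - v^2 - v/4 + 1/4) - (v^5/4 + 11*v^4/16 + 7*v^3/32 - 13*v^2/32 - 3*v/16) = -v^5/4 - 11*v^4/16 + 25*v^3/32 - 19*v^2/32 - v/16 + 1/4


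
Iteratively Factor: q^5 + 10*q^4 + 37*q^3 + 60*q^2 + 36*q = (q)*(q^4 + 10*q^3 + 37*q^2 + 60*q + 36) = q*(q + 2)*(q^3 + 8*q^2 + 21*q + 18) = q*(q + 2)*(q + 3)*(q^2 + 5*q + 6) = q*(q + 2)^2*(q + 3)*(q + 3)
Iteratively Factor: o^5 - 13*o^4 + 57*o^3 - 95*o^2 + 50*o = (o - 5)*(o^4 - 8*o^3 + 17*o^2 - 10*o) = o*(o - 5)*(o^3 - 8*o^2 + 17*o - 10) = o*(o - 5)^2*(o^2 - 3*o + 2) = o*(o - 5)^2*(o - 1)*(o - 2)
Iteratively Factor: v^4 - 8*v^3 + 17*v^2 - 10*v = (v - 2)*(v^3 - 6*v^2 + 5*v) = (v - 2)*(v - 1)*(v^2 - 5*v) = v*(v - 2)*(v - 1)*(v - 5)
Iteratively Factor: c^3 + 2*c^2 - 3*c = (c)*(c^2 + 2*c - 3) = c*(c + 3)*(c - 1)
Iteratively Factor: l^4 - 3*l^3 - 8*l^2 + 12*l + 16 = (l - 2)*(l^3 - l^2 - 10*l - 8) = (l - 2)*(l + 2)*(l^2 - 3*l - 4) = (l - 4)*(l - 2)*(l + 2)*(l + 1)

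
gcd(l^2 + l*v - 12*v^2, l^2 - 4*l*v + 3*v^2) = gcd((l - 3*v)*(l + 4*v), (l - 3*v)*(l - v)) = -l + 3*v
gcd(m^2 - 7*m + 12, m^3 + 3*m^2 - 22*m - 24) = m - 4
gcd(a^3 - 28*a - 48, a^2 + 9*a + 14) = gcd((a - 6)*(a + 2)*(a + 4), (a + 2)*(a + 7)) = a + 2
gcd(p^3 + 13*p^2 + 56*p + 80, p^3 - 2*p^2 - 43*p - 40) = p + 5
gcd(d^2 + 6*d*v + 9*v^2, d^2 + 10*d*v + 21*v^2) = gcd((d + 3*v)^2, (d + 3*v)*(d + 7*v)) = d + 3*v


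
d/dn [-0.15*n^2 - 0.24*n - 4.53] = -0.3*n - 0.24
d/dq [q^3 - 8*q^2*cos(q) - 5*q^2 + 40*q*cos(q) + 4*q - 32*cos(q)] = 8*q^2*sin(q) + 3*q^2 - 40*q*sin(q) - 16*q*cos(q) - 10*q + 32*sin(q) + 40*cos(q) + 4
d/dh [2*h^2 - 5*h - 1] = 4*h - 5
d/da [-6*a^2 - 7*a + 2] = -12*a - 7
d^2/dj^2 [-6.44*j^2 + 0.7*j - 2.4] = -12.8800000000000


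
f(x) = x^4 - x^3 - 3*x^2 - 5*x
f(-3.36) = 148.32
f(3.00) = 12.00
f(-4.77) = 581.82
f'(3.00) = 58.00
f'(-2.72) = -91.37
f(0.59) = -4.08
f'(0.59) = -8.76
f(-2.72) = 66.26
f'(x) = 4*x^3 - 3*x^2 - 6*x - 5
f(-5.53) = 1040.21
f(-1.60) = 10.97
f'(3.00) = 58.00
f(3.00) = 12.00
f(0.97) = -7.70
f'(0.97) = -9.99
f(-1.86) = 17.32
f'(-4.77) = -478.76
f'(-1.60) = -19.46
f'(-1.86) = -29.96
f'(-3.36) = -170.44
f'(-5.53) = -740.01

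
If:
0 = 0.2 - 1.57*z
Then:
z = 0.13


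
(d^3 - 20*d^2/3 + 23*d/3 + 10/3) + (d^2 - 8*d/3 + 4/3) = d^3 - 17*d^2/3 + 5*d + 14/3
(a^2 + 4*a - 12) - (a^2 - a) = 5*a - 12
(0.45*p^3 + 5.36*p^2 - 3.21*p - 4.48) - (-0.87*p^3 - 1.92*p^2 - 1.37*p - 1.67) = 1.32*p^3 + 7.28*p^2 - 1.84*p - 2.81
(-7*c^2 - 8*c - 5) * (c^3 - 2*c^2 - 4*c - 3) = -7*c^5 + 6*c^4 + 39*c^3 + 63*c^2 + 44*c + 15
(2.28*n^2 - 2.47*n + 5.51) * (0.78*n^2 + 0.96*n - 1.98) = 1.7784*n^4 + 0.262199999999999*n^3 - 2.5878*n^2 + 10.1802*n - 10.9098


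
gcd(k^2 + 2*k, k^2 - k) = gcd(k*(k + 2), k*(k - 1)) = k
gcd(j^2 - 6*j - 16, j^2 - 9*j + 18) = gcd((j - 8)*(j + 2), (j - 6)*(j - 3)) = 1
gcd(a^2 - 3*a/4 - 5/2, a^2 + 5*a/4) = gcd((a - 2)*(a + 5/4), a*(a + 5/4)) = a + 5/4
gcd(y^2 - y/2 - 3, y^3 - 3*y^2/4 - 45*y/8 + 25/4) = y - 2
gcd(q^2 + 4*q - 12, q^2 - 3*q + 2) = q - 2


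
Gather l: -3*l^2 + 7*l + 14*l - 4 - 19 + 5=-3*l^2 + 21*l - 18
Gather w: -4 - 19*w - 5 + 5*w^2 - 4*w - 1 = 5*w^2 - 23*w - 10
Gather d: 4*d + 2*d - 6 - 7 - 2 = 6*d - 15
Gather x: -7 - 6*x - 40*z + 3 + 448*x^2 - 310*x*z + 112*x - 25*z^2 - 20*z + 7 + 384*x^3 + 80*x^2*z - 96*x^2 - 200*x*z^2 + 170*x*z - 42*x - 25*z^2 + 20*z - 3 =384*x^3 + x^2*(80*z + 352) + x*(-200*z^2 - 140*z + 64) - 50*z^2 - 40*z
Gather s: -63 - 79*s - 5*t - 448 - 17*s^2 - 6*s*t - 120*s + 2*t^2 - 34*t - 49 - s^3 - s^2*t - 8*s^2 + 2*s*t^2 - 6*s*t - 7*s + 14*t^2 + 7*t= -s^3 + s^2*(-t - 25) + s*(2*t^2 - 12*t - 206) + 16*t^2 - 32*t - 560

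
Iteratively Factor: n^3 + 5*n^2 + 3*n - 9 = (n + 3)*(n^2 + 2*n - 3) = (n - 1)*(n + 3)*(n + 3)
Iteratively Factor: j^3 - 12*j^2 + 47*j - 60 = (j - 4)*(j^2 - 8*j + 15) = (j - 4)*(j - 3)*(j - 5)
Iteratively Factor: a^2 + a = (a)*(a + 1)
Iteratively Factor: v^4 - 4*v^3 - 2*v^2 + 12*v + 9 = (v + 1)*(v^3 - 5*v^2 + 3*v + 9) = (v - 3)*(v + 1)*(v^2 - 2*v - 3) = (v - 3)*(v + 1)^2*(v - 3)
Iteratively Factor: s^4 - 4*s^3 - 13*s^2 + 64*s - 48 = (s - 3)*(s^3 - s^2 - 16*s + 16) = (s - 3)*(s - 1)*(s^2 - 16) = (s - 3)*(s - 1)*(s + 4)*(s - 4)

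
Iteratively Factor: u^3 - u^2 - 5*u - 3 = (u + 1)*(u^2 - 2*u - 3) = (u - 3)*(u + 1)*(u + 1)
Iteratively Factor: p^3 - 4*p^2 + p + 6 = (p - 2)*(p^2 - 2*p - 3) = (p - 2)*(p + 1)*(p - 3)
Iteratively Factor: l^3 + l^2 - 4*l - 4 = (l + 1)*(l^2 - 4) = (l + 1)*(l + 2)*(l - 2)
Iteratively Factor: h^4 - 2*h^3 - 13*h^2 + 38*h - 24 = (h - 2)*(h^3 - 13*h + 12) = (h - 2)*(h + 4)*(h^2 - 4*h + 3) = (h - 2)*(h - 1)*(h + 4)*(h - 3)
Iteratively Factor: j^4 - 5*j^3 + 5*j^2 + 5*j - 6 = (j - 3)*(j^3 - 2*j^2 - j + 2) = (j - 3)*(j + 1)*(j^2 - 3*j + 2) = (j - 3)*(j - 1)*(j + 1)*(j - 2)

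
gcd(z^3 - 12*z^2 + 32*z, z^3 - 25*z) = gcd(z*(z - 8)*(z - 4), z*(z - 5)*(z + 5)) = z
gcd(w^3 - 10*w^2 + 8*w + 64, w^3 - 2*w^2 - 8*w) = w^2 - 2*w - 8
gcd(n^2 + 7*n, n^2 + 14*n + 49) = n + 7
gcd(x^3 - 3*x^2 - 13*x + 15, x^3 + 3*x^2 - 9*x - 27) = x + 3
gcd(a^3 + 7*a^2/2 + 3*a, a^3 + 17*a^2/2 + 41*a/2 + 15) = a^2 + 7*a/2 + 3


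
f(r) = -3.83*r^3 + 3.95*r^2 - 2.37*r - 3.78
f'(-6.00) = -463.41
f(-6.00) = 979.92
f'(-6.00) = -463.41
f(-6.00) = 979.92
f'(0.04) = -2.07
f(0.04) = -3.87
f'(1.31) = -11.74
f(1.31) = -8.72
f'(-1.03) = -22.70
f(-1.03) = 7.04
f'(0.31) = -1.03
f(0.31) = -4.25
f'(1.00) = -5.96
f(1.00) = -6.03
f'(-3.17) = -142.87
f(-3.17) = 165.43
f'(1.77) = -24.38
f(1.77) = -16.84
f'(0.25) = -1.11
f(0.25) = -4.19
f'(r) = -11.49*r^2 + 7.9*r - 2.37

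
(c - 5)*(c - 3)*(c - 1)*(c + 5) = c^4 - 4*c^3 - 22*c^2 + 100*c - 75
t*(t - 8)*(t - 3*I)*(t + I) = t^4 - 8*t^3 - 2*I*t^3 + 3*t^2 + 16*I*t^2 - 24*t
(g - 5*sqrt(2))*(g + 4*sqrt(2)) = g^2 - sqrt(2)*g - 40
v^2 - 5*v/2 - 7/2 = (v - 7/2)*(v + 1)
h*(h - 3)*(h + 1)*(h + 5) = h^4 + 3*h^3 - 13*h^2 - 15*h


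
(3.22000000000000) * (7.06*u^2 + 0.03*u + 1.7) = 22.7332*u^2 + 0.0966*u + 5.474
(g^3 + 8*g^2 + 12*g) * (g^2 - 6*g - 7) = g^5 + 2*g^4 - 43*g^3 - 128*g^2 - 84*g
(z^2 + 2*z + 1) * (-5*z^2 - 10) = -5*z^4 - 10*z^3 - 15*z^2 - 20*z - 10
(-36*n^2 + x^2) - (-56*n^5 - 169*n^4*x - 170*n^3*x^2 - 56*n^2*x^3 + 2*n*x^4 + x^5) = 56*n^5 + 169*n^4*x + 170*n^3*x^2 + 56*n^2*x^3 - 36*n^2 - 2*n*x^4 - x^5 + x^2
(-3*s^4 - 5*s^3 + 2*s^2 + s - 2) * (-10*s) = 30*s^5 + 50*s^4 - 20*s^3 - 10*s^2 + 20*s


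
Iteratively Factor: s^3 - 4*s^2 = (s)*(s^2 - 4*s) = s*(s - 4)*(s)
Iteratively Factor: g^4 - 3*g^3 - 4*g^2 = (g)*(g^3 - 3*g^2 - 4*g) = g*(g + 1)*(g^2 - 4*g) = g*(g - 4)*(g + 1)*(g)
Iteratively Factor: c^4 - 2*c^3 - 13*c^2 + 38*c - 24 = (c + 4)*(c^3 - 6*c^2 + 11*c - 6) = (c - 1)*(c + 4)*(c^2 - 5*c + 6) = (c - 2)*(c - 1)*(c + 4)*(c - 3)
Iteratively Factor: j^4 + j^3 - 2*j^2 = (j)*(j^3 + j^2 - 2*j) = j*(j - 1)*(j^2 + 2*j) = j*(j - 1)*(j + 2)*(j)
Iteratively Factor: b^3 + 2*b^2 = (b + 2)*(b^2) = b*(b + 2)*(b)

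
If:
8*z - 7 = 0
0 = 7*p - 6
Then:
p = 6/7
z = 7/8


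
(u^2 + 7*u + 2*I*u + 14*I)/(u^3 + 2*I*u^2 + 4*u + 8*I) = (u + 7)/(u^2 + 4)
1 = 1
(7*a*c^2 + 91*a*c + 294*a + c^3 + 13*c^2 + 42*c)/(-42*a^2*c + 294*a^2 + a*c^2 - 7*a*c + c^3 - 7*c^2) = (-c^2 - 13*c - 42)/(6*a*c - 42*a - c^2 + 7*c)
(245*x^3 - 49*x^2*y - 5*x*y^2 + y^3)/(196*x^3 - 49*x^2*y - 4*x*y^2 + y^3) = (5*x - y)/(4*x - y)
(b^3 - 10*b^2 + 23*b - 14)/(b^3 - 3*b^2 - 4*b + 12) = (b^2 - 8*b + 7)/(b^2 - b - 6)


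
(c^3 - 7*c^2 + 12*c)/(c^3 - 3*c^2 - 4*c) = (c - 3)/(c + 1)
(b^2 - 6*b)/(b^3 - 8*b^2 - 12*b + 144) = b/(b^2 - 2*b - 24)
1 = 1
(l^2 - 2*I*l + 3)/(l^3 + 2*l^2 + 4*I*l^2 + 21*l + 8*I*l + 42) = (l + I)/(l^2 + l*(2 + 7*I) + 14*I)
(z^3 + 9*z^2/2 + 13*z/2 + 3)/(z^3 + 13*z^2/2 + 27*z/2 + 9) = (z + 1)/(z + 3)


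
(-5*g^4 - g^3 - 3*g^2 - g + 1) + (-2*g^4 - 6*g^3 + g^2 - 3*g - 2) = -7*g^4 - 7*g^3 - 2*g^2 - 4*g - 1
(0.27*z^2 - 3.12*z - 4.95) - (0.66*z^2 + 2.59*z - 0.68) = -0.39*z^2 - 5.71*z - 4.27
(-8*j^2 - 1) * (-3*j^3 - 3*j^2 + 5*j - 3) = 24*j^5 + 24*j^4 - 37*j^3 + 27*j^2 - 5*j + 3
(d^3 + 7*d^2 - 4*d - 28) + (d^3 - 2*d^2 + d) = 2*d^3 + 5*d^2 - 3*d - 28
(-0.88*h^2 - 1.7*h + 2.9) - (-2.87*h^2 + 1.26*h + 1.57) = 1.99*h^2 - 2.96*h + 1.33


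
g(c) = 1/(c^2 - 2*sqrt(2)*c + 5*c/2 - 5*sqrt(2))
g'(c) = (-2*c - 5/2 + 2*sqrt(2))/(c^2 - 2*sqrt(2)*c + 5*c/2 - 5*sqrt(2))^2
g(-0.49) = -0.15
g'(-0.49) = 0.03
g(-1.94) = -0.37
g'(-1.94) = 0.59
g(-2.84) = 0.52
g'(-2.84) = 1.62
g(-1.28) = -0.20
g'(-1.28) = 0.11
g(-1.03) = -0.18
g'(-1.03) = 0.07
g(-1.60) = -0.25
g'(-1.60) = 0.22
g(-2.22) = -0.71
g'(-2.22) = 2.39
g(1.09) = -0.16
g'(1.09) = -0.05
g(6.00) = 0.04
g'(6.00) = -0.02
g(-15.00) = 0.00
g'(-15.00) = 0.00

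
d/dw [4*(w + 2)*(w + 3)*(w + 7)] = 12*w^2 + 96*w + 164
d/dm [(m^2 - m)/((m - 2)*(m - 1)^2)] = (2 - m^2)/(m^4 - 6*m^3 + 13*m^2 - 12*m + 4)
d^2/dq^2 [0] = 0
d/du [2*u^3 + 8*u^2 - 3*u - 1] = 6*u^2 + 16*u - 3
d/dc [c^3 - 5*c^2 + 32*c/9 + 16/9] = 3*c^2 - 10*c + 32/9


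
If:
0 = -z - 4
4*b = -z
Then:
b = 1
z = -4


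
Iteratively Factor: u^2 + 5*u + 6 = (u + 3)*(u + 2)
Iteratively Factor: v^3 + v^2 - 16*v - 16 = (v + 4)*(v^2 - 3*v - 4) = (v + 1)*(v + 4)*(v - 4)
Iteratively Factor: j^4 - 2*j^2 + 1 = (j + 1)*(j^3 - j^2 - j + 1) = (j - 1)*(j + 1)*(j^2 - 1) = (j - 1)*(j + 1)^2*(j - 1)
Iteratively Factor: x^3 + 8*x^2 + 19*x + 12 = (x + 3)*(x^2 + 5*x + 4) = (x + 3)*(x + 4)*(x + 1)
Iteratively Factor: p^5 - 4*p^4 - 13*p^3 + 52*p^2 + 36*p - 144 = (p - 3)*(p^4 - p^3 - 16*p^2 + 4*p + 48) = (p - 3)*(p + 2)*(p^3 - 3*p^2 - 10*p + 24) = (p - 3)*(p - 2)*(p + 2)*(p^2 - p - 12) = (p - 4)*(p - 3)*(p - 2)*(p + 2)*(p + 3)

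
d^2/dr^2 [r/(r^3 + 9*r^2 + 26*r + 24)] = 2*(r*(3*r^2 + 18*r + 26)^2 - (3*r^2 + 3*r*(r + 3) + 18*r + 26)*(r^3 + 9*r^2 + 26*r + 24))/(r^3 + 9*r^2 + 26*r + 24)^3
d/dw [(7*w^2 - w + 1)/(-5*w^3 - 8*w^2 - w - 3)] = (35*w^4 - 10*w^3 - 26*w + 4)/(25*w^6 + 80*w^5 + 74*w^4 + 46*w^3 + 49*w^2 + 6*w + 9)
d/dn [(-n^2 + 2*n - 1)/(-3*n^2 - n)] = (7*n^2 - 6*n - 1)/(n^2*(9*n^2 + 6*n + 1))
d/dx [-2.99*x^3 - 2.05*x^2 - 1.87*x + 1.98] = -8.97*x^2 - 4.1*x - 1.87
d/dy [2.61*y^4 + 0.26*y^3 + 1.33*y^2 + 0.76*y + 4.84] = 10.44*y^3 + 0.78*y^2 + 2.66*y + 0.76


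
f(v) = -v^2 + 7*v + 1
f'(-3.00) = 13.00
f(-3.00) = -29.00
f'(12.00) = -17.00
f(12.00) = -59.00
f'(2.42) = 2.16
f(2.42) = 12.08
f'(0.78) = 5.44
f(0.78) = 5.85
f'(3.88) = -0.76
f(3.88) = 13.11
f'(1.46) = 4.08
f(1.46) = 9.09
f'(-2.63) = 12.26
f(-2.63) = -24.33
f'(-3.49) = 13.98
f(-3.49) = -35.61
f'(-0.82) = 8.64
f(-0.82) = -5.41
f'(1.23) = 4.54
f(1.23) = 8.10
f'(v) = 7 - 2*v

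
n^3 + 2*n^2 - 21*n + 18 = (n - 3)*(n - 1)*(n + 6)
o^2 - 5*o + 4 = (o - 4)*(o - 1)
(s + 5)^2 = s^2 + 10*s + 25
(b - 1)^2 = b^2 - 2*b + 1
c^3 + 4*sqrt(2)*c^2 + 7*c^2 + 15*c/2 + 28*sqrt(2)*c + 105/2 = (c + 7)*(c + 3*sqrt(2)/2)*(c + 5*sqrt(2)/2)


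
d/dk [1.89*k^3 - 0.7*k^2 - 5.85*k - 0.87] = 5.67*k^2 - 1.4*k - 5.85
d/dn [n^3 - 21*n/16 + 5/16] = 3*n^2 - 21/16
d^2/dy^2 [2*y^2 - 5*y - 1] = 4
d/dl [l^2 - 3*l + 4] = 2*l - 3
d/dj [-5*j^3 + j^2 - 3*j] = -15*j^2 + 2*j - 3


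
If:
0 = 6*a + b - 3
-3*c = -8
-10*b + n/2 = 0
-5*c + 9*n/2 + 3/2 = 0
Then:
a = 1549/3240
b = 71/540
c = 8/3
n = 71/27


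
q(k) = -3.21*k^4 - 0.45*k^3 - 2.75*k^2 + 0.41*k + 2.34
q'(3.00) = -374.92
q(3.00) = -293.34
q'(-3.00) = 351.44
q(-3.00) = -271.50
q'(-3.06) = 372.50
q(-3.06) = -293.21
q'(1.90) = -102.98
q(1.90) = -51.73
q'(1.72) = -78.38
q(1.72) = -35.47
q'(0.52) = -4.62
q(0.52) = 1.51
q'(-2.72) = 263.77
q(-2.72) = -185.77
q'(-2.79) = 284.10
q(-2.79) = -204.94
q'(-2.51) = 208.75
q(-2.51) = -136.31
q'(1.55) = -59.17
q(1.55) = -23.84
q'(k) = -12.84*k^3 - 1.35*k^2 - 5.5*k + 0.41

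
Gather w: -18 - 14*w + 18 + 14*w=0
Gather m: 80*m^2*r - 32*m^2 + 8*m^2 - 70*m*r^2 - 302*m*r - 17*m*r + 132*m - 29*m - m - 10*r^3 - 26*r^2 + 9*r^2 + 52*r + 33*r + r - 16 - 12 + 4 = m^2*(80*r - 24) + m*(-70*r^2 - 319*r + 102) - 10*r^3 - 17*r^2 + 86*r - 24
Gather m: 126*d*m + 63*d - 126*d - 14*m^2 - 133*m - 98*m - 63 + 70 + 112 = -63*d - 14*m^2 + m*(126*d - 231) + 119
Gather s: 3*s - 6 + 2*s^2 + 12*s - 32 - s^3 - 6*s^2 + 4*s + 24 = -s^3 - 4*s^2 + 19*s - 14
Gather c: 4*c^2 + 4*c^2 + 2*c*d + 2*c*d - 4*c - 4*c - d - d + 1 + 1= 8*c^2 + c*(4*d - 8) - 2*d + 2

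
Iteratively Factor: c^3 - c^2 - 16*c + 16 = (c - 4)*(c^2 + 3*c - 4) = (c - 4)*(c + 4)*(c - 1)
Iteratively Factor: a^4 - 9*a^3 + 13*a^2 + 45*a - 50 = (a - 5)*(a^3 - 4*a^2 - 7*a + 10) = (a - 5)*(a + 2)*(a^2 - 6*a + 5) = (a - 5)*(a - 1)*(a + 2)*(a - 5)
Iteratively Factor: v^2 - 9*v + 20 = (v - 5)*(v - 4)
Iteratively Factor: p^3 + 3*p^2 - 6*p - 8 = (p + 4)*(p^2 - p - 2) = (p + 1)*(p + 4)*(p - 2)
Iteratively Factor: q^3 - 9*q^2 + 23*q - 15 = (q - 5)*(q^2 - 4*q + 3) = (q - 5)*(q - 3)*(q - 1)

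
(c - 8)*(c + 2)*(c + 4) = c^3 - 2*c^2 - 40*c - 64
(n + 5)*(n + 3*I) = n^2 + 5*n + 3*I*n + 15*I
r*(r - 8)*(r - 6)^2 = r^4 - 20*r^3 + 132*r^2 - 288*r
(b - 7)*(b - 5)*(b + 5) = b^3 - 7*b^2 - 25*b + 175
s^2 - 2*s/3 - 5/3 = (s - 5/3)*(s + 1)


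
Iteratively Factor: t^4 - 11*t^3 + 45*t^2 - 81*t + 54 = (t - 2)*(t^3 - 9*t^2 + 27*t - 27) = (t - 3)*(t - 2)*(t^2 - 6*t + 9) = (t - 3)^2*(t - 2)*(t - 3)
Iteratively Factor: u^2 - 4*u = (u)*(u - 4)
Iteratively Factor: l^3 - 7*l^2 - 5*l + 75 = (l + 3)*(l^2 - 10*l + 25) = (l - 5)*(l + 3)*(l - 5)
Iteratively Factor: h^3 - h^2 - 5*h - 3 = (h - 3)*(h^2 + 2*h + 1) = (h - 3)*(h + 1)*(h + 1)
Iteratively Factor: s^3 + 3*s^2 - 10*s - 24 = (s + 4)*(s^2 - s - 6) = (s - 3)*(s + 4)*(s + 2)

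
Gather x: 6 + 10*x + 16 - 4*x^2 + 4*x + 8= -4*x^2 + 14*x + 30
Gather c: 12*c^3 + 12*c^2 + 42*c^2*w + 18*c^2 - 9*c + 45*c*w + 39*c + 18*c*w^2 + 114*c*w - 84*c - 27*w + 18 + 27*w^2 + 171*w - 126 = 12*c^3 + c^2*(42*w + 30) + c*(18*w^2 + 159*w - 54) + 27*w^2 + 144*w - 108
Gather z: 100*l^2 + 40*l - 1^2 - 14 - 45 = 100*l^2 + 40*l - 60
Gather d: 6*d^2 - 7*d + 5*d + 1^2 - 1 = 6*d^2 - 2*d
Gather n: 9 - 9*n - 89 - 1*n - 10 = -10*n - 90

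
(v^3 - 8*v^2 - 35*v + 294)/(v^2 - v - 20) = (-v^3 + 8*v^2 + 35*v - 294)/(-v^2 + v + 20)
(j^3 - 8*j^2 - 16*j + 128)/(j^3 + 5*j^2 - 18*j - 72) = (j^2 - 4*j - 32)/(j^2 + 9*j + 18)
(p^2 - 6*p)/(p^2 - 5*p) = (p - 6)/(p - 5)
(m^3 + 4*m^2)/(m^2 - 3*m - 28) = m^2/(m - 7)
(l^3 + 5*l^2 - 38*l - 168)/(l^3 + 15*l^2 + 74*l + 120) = (l^2 + l - 42)/(l^2 + 11*l + 30)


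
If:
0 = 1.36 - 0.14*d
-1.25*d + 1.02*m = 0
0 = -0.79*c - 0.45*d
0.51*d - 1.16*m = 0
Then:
No Solution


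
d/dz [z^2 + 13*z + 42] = 2*z + 13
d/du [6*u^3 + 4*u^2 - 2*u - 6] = 18*u^2 + 8*u - 2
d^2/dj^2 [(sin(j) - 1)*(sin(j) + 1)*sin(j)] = (7 - 9*sin(j)^2)*sin(j)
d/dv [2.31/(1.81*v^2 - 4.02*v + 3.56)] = (9.2862 - 8.3622*v)/(1.81*v^2 - 4.02*v + 3.56)^2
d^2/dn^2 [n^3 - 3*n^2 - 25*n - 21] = 6*n - 6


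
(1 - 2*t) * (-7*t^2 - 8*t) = 14*t^3 + 9*t^2 - 8*t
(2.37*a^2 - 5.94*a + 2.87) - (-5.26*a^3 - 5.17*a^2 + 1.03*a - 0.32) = 5.26*a^3 + 7.54*a^2 - 6.97*a + 3.19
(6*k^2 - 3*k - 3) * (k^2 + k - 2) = 6*k^4 + 3*k^3 - 18*k^2 + 3*k + 6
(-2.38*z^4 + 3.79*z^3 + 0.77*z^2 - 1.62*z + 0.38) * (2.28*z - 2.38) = -5.4264*z^5 + 14.3056*z^4 - 7.2646*z^3 - 5.5262*z^2 + 4.722*z - 0.9044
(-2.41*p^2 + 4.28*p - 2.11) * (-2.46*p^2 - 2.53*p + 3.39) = 5.9286*p^4 - 4.4315*p^3 - 13.8077*p^2 + 19.8475*p - 7.1529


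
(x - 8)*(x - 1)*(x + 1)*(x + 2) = x^4 - 6*x^3 - 17*x^2 + 6*x + 16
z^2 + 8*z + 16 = (z + 4)^2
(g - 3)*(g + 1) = g^2 - 2*g - 3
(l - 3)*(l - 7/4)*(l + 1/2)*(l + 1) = l^4 - 13*l^3/4 - 11*l^2/8 + 11*l/2 + 21/8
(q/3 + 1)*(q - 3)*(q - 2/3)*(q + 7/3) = q^4/3 + 5*q^3/9 - 95*q^2/27 - 5*q + 14/3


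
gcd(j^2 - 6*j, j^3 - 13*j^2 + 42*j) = j^2 - 6*j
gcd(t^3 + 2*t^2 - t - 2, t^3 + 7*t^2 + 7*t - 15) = t - 1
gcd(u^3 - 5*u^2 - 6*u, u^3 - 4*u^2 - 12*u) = u^2 - 6*u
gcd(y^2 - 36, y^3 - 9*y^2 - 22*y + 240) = y - 6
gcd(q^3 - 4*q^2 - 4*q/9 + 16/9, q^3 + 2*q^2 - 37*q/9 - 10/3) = q + 2/3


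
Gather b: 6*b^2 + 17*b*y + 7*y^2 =6*b^2 + 17*b*y + 7*y^2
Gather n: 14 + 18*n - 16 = 18*n - 2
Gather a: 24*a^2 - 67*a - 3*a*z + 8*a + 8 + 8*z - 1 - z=24*a^2 + a*(-3*z - 59) + 7*z + 7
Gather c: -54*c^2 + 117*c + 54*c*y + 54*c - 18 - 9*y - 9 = -54*c^2 + c*(54*y + 171) - 9*y - 27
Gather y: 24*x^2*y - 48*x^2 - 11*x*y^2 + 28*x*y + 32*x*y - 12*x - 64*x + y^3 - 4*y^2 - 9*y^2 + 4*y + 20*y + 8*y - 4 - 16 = -48*x^2 - 76*x + y^3 + y^2*(-11*x - 13) + y*(24*x^2 + 60*x + 32) - 20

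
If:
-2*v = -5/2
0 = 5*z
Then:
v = 5/4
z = 0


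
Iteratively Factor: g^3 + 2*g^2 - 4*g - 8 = (g + 2)*(g^2 - 4) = (g - 2)*(g + 2)*(g + 2)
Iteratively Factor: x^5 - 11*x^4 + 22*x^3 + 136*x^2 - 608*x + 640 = (x + 4)*(x^4 - 15*x^3 + 82*x^2 - 192*x + 160) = (x - 2)*(x + 4)*(x^3 - 13*x^2 + 56*x - 80) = (x - 4)*(x - 2)*(x + 4)*(x^2 - 9*x + 20) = (x - 4)^2*(x - 2)*(x + 4)*(x - 5)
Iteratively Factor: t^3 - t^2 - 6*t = (t)*(t^2 - t - 6) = t*(t - 3)*(t + 2)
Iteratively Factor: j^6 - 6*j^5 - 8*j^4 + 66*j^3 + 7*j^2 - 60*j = (j + 1)*(j^5 - 7*j^4 - j^3 + 67*j^2 - 60*j) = j*(j + 1)*(j^4 - 7*j^3 - j^2 + 67*j - 60) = j*(j - 5)*(j + 1)*(j^3 - 2*j^2 - 11*j + 12) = j*(j - 5)*(j - 1)*(j + 1)*(j^2 - j - 12) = j*(j - 5)*(j - 4)*(j - 1)*(j + 1)*(j + 3)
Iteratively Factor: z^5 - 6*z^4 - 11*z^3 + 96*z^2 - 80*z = (z - 4)*(z^4 - 2*z^3 - 19*z^2 + 20*z) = (z - 5)*(z - 4)*(z^3 + 3*z^2 - 4*z) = (z - 5)*(z - 4)*(z - 1)*(z^2 + 4*z) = z*(z - 5)*(z - 4)*(z - 1)*(z + 4)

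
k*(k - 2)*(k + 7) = k^3 + 5*k^2 - 14*k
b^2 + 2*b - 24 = (b - 4)*(b + 6)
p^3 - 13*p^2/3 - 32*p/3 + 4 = (p - 6)*(p - 1/3)*(p + 2)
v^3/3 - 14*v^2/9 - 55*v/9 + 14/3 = (v/3 + 1)*(v - 7)*(v - 2/3)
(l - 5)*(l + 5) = l^2 - 25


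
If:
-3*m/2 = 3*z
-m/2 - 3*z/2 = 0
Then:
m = 0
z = 0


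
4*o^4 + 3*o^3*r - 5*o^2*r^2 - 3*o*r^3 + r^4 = (-4*o + r)*(-o + r)*(o + r)^2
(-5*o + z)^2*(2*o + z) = 50*o^3 + 5*o^2*z - 8*o*z^2 + z^3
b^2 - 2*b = b*(b - 2)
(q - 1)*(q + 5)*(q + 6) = q^3 + 10*q^2 + 19*q - 30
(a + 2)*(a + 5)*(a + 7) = a^3 + 14*a^2 + 59*a + 70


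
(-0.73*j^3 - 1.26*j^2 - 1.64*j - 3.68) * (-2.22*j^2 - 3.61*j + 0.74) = 1.6206*j^5 + 5.4325*j^4 + 7.6492*j^3 + 13.1576*j^2 + 12.0712*j - 2.7232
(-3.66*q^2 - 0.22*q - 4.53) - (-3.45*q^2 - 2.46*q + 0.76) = -0.21*q^2 + 2.24*q - 5.29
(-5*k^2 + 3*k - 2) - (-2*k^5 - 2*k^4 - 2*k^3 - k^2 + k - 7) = 2*k^5 + 2*k^4 + 2*k^3 - 4*k^2 + 2*k + 5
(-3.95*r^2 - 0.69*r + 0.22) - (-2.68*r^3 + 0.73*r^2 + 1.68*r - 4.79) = 2.68*r^3 - 4.68*r^2 - 2.37*r + 5.01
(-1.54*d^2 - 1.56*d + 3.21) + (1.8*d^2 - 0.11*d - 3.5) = 0.26*d^2 - 1.67*d - 0.29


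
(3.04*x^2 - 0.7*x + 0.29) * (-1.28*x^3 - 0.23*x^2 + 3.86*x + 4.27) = -3.8912*x^5 + 0.1968*x^4 + 11.5242*x^3 + 10.2121*x^2 - 1.8696*x + 1.2383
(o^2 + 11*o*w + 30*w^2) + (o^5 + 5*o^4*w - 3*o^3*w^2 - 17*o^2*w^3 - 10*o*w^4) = o^5 + 5*o^4*w - 3*o^3*w^2 - 17*o^2*w^3 + o^2 - 10*o*w^4 + 11*o*w + 30*w^2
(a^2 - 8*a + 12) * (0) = 0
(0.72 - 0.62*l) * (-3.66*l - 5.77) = 2.2692*l^2 + 0.9422*l - 4.1544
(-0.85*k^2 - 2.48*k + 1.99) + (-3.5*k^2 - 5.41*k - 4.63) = -4.35*k^2 - 7.89*k - 2.64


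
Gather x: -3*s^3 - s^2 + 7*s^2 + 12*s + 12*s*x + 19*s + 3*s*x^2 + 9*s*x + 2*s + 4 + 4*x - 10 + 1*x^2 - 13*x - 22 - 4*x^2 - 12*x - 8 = -3*s^3 + 6*s^2 + 33*s + x^2*(3*s - 3) + x*(21*s - 21) - 36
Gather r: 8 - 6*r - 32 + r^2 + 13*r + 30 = r^2 + 7*r + 6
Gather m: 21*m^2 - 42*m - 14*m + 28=21*m^2 - 56*m + 28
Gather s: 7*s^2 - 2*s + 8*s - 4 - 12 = 7*s^2 + 6*s - 16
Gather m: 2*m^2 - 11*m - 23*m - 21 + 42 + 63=2*m^2 - 34*m + 84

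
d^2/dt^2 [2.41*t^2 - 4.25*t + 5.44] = 4.82000000000000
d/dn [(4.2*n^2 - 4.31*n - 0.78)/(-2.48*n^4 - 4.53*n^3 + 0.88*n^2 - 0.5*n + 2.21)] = (20.832*n^5 - 13.0404*n^4 - 46.7862*n^3 - 8.9074*n^2 + 19.9368*n - 9.9151)/(6.1504*n^8 + 22.4688*n^7 + 16.1561*n^6 - 5.4928*n^5 - 5.6572*n^4 - 20.9026*n^3 + 4.1396*n^2 - 2.21*n + 4.8841)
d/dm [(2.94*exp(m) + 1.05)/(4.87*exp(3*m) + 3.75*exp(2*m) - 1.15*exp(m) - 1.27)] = (-(2.94*exp(m) + 1.05)*(14.61*exp(2*m) + 7.5*exp(m) - 1.15) + 14.3178*exp(3*m) + 11.025*exp(2*m) - 3.381*exp(m) - 3.7338)*exp(m)/(4.87*exp(3*m) + 3.75*exp(2*m) - 1.15*exp(m) - 1.27)^2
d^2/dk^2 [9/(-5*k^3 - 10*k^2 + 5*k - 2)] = 90*((3*k + 2)*(5*k^3 + 10*k^2 - 5*k + 2) - 5*(3*k^2 + 4*k - 1)^2)/(5*k^3 + 10*k^2 - 5*k + 2)^3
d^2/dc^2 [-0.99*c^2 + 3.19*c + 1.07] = -1.98000000000000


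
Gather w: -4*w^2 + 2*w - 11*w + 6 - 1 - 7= -4*w^2 - 9*w - 2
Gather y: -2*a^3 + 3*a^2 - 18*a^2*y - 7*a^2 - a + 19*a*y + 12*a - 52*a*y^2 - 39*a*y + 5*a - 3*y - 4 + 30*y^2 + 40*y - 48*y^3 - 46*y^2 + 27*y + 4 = -2*a^3 - 4*a^2 + 16*a - 48*y^3 + y^2*(-52*a - 16) + y*(-18*a^2 - 20*a + 64)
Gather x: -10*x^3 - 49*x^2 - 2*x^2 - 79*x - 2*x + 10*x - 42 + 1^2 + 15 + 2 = -10*x^3 - 51*x^2 - 71*x - 24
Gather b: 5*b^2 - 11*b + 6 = 5*b^2 - 11*b + 6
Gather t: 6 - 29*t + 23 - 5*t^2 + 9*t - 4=-5*t^2 - 20*t + 25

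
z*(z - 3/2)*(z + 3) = z^3 + 3*z^2/2 - 9*z/2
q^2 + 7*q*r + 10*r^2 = (q + 2*r)*(q + 5*r)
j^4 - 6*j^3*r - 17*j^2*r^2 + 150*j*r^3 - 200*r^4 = (j - 5*r)*(j - 4*r)*(j - 2*r)*(j + 5*r)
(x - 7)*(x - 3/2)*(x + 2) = x^3 - 13*x^2/2 - 13*x/2 + 21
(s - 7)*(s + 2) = s^2 - 5*s - 14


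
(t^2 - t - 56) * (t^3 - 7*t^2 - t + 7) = t^5 - 8*t^4 - 50*t^3 + 400*t^2 + 49*t - 392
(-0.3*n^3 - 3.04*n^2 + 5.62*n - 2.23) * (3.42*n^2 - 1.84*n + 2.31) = -1.026*n^5 - 9.8448*n^4 + 24.121*n^3 - 24.9898*n^2 + 17.0854*n - 5.1513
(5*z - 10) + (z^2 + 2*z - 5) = z^2 + 7*z - 15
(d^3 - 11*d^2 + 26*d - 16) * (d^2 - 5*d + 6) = d^5 - 16*d^4 + 87*d^3 - 212*d^2 + 236*d - 96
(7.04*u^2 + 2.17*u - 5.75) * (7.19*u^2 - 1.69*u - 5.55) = 50.6176*u^4 + 3.7047*u^3 - 84.0818*u^2 - 2.326*u + 31.9125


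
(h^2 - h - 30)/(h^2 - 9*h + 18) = (h + 5)/(h - 3)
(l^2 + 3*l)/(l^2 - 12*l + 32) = l*(l + 3)/(l^2 - 12*l + 32)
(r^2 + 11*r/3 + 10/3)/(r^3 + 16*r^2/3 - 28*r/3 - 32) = (3*r + 5)/(3*r^2 + 10*r - 48)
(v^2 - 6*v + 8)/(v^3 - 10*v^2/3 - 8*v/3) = 3*(v - 2)/(v*(3*v + 2))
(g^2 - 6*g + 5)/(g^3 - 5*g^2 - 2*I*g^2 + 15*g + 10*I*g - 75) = (g - 1)/(g^2 - 2*I*g + 15)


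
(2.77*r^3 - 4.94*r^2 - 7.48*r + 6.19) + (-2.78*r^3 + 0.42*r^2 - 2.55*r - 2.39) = -0.00999999999999979*r^3 - 4.52*r^2 - 10.03*r + 3.8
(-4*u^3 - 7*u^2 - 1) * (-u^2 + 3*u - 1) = 4*u^5 - 5*u^4 - 17*u^3 + 8*u^2 - 3*u + 1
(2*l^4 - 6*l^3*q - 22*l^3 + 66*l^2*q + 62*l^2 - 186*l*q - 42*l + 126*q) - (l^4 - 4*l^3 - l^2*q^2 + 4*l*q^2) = l^4 - 6*l^3*q - 18*l^3 + l^2*q^2 + 66*l^2*q + 62*l^2 - 4*l*q^2 - 186*l*q - 42*l + 126*q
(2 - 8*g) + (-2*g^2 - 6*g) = -2*g^2 - 14*g + 2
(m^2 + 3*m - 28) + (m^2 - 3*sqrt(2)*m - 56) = 2*m^2 - 3*sqrt(2)*m + 3*m - 84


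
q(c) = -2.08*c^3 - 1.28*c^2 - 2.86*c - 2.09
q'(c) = -6.24*c^2 - 2.56*c - 2.86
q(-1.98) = 14.70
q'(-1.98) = -22.25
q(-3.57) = 86.45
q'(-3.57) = -73.25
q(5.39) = -380.40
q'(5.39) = -197.94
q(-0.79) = 0.40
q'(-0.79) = -4.73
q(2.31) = -41.17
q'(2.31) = -42.07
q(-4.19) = 140.43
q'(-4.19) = -101.68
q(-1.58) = 7.44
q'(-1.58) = -14.39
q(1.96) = -28.27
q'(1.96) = -31.85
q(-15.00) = 6772.81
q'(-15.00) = -1368.46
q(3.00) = -78.35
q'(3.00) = -66.70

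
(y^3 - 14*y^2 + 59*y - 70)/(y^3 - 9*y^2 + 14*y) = (y - 5)/y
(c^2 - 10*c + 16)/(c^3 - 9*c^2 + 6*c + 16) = 1/(c + 1)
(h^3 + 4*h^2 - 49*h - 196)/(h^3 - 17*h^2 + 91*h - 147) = (h^2 + 11*h + 28)/(h^2 - 10*h + 21)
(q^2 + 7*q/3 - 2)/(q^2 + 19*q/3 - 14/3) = (q + 3)/(q + 7)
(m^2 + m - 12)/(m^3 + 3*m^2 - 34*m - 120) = (m - 3)/(m^2 - m - 30)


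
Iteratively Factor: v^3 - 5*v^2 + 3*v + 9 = (v - 3)*(v^2 - 2*v - 3) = (v - 3)*(v + 1)*(v - 3)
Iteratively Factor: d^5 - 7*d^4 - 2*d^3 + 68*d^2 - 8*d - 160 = (d - 2)*(d^4 - 5*d^3 - 12*d^2 + 44*d + 80) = (d - 2)*(d + 2)*(d^3 - 7*d^2 + 2*d + 40) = (d - 4)*(d - 2)*(d + 2)*(d^2 - 3*d - 10) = (d - 4)*(d - 2)*(d + 2)^2*(d - 5)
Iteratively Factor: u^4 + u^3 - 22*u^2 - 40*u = (u + 4)*(u^3 - 3*u^2 - 10*u) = u*(u + 4)*(u^2 - 3*u - 10) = u*(u - 5)*(u + 4)*(u + 2)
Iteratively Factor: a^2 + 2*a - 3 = (a - 1)*(a + 3)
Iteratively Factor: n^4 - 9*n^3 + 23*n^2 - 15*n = (n - 1)*(n^3 - 8*n^2 + 15*n) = n*(n - 1)*(n^2 - 8*n + 15) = n*(n - 3)*(n - 1)*(n - 5)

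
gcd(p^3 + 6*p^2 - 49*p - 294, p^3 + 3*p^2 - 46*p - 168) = p^2 - p - 42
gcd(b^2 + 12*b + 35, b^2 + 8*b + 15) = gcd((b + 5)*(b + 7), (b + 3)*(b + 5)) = b + 5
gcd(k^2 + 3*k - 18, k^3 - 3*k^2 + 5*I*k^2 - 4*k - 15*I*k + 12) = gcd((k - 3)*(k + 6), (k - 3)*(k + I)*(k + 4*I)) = k - 3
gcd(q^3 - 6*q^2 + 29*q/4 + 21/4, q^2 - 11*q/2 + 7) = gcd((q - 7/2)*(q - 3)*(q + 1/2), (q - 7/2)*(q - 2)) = q - 7/2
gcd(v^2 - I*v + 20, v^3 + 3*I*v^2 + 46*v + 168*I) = v + 4*I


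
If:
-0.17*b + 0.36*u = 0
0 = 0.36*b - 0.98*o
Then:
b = 2.11764705882353*u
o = 0.777911164465786*u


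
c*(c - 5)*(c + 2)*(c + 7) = c^4 + 4*c^3 - 31*c^2 - 70*c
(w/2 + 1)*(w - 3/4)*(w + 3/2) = w^3/2 + 11*w^2/8 + 3*w/16 - 9/8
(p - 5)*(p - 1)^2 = p^3 - 7*p^2 + 11*p - 5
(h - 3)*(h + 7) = h^2 + 4*h - 21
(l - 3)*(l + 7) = l^2 + 4*l - 21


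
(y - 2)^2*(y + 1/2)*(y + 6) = y^4 + 5*y^3/2 - 19*y^2 + 14*y + 12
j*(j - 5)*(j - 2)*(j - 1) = j^4 - 8*j^3 + 17*j^2 - 10*j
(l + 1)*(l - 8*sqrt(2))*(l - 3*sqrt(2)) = l^3 - 11*sqrt(2)*l^2 + l^2 - 11*sqrt(2)*l + 48*l + 48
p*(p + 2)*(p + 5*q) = p^3 + 5*p^2*q + 2*p^2 + 10*p*q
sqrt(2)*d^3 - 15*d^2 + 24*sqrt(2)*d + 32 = (d - 4*sqrt(2))^2*(sqrt(2)*d + 1)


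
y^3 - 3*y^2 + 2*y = y*(y - 2)*(y - 1)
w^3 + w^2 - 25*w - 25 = (w - 5)*(w + 1)*(w + 5)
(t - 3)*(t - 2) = t^2 - 5*t + 6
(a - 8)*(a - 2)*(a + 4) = a^3 - 6*a^2 - 24*a + 64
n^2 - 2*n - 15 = (n - 5)*(n + 3)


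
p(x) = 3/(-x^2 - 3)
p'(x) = 6*x/(-x^2 - 3)^2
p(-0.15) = -0.99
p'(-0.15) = -0.10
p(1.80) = -0.48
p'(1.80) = 0.28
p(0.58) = -0.90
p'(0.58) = 0.31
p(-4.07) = -0.15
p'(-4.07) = -0.06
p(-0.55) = -0.91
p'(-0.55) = -0.30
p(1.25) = -0.66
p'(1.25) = 0.36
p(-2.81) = -0.28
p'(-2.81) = -0.14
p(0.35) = -0.96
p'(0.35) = 0.22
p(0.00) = -1.00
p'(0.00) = 0.00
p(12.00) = -0.02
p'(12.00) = 0.00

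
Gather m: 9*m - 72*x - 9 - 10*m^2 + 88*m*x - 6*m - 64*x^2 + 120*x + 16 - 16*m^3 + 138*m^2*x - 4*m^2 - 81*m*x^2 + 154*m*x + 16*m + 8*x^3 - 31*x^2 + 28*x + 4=-16*m^3 + m^2*(138*x - 14) + m*(-81*x^2 + 242*x + 19) + 8*x^3 - 95*x^2 + 76*x + 11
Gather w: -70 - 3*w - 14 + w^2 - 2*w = w^2 - 5*w - 84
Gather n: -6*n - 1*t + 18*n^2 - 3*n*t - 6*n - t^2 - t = 18*n^2 + n*(-3*t - 12) - t^2 - 2*t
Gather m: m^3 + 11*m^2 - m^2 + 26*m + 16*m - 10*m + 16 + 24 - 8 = m^3 + 10*m^2 + 32*m + 32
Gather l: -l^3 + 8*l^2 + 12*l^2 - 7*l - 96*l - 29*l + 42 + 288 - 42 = -l^3 + 20*l^2 - 132*l + 288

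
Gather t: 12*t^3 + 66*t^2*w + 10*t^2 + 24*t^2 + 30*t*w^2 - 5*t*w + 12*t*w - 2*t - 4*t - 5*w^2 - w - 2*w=12*t^3 + t^2*(66*w + 34) + t*(30*w^2 + 7*w - 6) - 5*w^2 - 3*w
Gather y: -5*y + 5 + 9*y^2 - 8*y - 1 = 9*y^2 - 13*y + 4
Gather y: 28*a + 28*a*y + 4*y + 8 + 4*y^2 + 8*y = 28*a + 4*y^2 + y*(28*a + 12) + 8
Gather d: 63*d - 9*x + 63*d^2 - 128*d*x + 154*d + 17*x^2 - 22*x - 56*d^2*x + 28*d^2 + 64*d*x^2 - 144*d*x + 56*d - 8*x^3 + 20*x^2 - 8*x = d^2*(91 - 56*x) + d*(64*x^2 - 272*x + 273) - 8*x^3 + 37*x^2 - 39*x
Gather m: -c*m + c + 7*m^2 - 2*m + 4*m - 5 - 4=c + 7*m^2 + m*(2 - c) - 9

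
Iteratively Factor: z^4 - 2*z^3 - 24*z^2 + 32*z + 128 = (z - 4)*(z^3 + 2*z^2 - 16*z - 32) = (z - 4)*(z + 4)*(z^2 - 2*z - 8) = (z - 4)*(z + 2)*(z + 4)*(z - 4)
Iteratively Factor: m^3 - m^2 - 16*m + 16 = (m - 4)*(m^2 + 3*m - 4) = (m - 4)*(m + 4)*(m - 1)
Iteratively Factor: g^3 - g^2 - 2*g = (g + 1)*(g^2 - 2*g) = g*(g + 1)*(g - 2)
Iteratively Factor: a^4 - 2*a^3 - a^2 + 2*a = (a)*(a^3 - 2*a^2 - a + 2) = a*(a + 1)*(a^2 - 3*a + 2) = a*(a - 2)*(a + 1)*(a - 1)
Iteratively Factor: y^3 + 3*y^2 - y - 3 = (y + 3)*(y^2 - 1) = (y - 1)*(y + 3)*(y + 1)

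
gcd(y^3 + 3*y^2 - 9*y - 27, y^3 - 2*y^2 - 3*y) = y - 3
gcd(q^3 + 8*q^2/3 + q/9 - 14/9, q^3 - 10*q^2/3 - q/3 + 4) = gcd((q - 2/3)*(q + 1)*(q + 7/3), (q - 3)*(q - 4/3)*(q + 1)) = q + 1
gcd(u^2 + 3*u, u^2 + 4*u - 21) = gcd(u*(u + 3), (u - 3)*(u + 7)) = 1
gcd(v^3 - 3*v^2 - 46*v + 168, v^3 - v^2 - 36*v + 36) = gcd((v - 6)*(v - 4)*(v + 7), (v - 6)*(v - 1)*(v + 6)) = v - 6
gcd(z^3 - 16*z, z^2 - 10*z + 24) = z - 4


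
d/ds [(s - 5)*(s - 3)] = 2*s - 8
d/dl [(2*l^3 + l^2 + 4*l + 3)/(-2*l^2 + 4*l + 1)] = 2*(-2*l^4 + 8*l^3 + 9*l^2 + 7*l - 4)/(4*l^4 - 16*l^3 + 12*l^2 + 8*l + 1)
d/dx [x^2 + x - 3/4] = 2*x + 1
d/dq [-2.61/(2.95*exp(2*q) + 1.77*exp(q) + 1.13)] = (15.399*exp(q) + 4.6197)*exp(q)/(2.95*exp(2*q) + 1.77*exp(q) + 1.13)^2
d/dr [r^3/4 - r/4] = 3*r^2/4 - 1/4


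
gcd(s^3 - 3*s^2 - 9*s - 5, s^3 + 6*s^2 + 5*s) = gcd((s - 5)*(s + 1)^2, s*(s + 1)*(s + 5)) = s + 1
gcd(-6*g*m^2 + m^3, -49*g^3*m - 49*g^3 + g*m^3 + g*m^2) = 1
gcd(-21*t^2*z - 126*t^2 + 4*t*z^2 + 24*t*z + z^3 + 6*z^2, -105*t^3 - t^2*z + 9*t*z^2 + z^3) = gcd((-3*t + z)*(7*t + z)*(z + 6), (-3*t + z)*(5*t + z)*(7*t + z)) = -21*t^2 + 4*t*z + z^2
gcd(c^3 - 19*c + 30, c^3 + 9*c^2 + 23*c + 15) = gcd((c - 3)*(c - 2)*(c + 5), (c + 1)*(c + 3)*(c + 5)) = c + 5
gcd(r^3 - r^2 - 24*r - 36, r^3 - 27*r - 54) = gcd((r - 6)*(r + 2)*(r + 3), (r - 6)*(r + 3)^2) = r^2 - 3*r - 18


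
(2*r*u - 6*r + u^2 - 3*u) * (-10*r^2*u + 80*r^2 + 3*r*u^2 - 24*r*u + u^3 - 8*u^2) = -20*r^3*u^2 + 220*r^3*u - 480*r^3 - 4*r^2*u^3 + 44*r^2*u^2 - 96*r^2*u + 5*r*u^4 - 55*r*u^3 + 120*r*u^2 + u^5 - 11*u^4 + 24*u^3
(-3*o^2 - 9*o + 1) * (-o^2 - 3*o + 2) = 3*o^4 + 18*o^3 + 20*o^2 - 21*o + 2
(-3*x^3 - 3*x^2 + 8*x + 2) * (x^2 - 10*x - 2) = -3*x^5 + 27*x^4 + 44*x^3 - 72*x^2 - 36*x - 4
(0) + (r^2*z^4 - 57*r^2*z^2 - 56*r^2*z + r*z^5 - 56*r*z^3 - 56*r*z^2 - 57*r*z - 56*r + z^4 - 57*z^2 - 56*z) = r^2*z^4 - 57*r^2*z^2 - 56*r^2*z + r*z^5 - 56*r*z^3 - 56*r*z^2 - 57*r*z - 56*r + z^4 - 57*z^2 - 56*z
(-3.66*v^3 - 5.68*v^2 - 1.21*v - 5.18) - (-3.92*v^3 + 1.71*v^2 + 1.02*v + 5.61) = 0.26*v^3 - 7.39*v^2 - 2.23*v - 10.79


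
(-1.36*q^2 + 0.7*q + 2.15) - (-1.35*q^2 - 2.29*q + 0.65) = -0.01*q^2 + 2.99*q + 1.5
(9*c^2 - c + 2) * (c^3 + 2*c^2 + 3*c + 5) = 9*c^5 + 17*c^4 + 27*c^3 + 46*c^2 + c + 10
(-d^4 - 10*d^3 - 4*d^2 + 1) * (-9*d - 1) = 9*d^5 + 91*d^4 + 46*d^3 + 4*d^2 - 9*d - 1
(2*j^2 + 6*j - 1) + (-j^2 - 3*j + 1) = j^2 + 3*j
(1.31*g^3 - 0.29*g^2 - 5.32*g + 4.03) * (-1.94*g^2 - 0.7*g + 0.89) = -2.5414*g^5 - 0.3544*g^4 + 11.6897*g^3 - 4.3523*g^2 - 7.5558*g + 3.5867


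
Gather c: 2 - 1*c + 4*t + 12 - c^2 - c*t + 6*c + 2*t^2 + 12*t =-c^2 + c*(5 - t) + 2*t^2 + 16*t + 14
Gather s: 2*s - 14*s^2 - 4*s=-14*s^2 - 2*s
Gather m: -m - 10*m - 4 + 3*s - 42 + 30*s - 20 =-11*m + 33*s - 66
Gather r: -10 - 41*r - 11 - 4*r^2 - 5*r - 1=-4*r^2 - 46*r - 22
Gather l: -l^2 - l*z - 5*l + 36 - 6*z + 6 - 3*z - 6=-l^2 + l*(-z - 5) - 9*z + 36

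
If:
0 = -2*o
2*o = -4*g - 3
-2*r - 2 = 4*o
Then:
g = -3/4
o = 0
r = -1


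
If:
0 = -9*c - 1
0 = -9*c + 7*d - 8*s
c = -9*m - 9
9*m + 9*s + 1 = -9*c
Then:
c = -1/9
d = 559/567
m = -80/81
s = 80/81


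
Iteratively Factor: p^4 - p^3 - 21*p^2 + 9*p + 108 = (p + 3)*(p^3 - 4*p^2 - 9*p + 36) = (p - 3)*(p + 3)*(p^2 - p - 12) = (p - 4)*(p - 3)*(p + 3)*(p + 3)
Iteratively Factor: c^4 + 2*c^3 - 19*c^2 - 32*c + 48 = (c + 4)*(c^3 - 2*c^2 - 11*c + 12) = (c + 3)*(c + 4)*(c^2 - 5*c + 4) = (c - 4)*(c + 3)*(c + 4)*(c - 1)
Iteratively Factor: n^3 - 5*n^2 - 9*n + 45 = (n - 5)*(n^2 - 9) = (n - 5)*(n + 3)*(n - 3)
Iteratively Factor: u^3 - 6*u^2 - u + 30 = (u + 2)*(u^2 - 8*u + 15) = (u - 5)*(u + 2)*(u - 3)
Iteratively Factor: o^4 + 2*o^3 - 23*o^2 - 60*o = (o + 4)*(o^3 - 2*o^2 - 15*o) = (o + 3)*(o + 4)*(o^2 - 5*o) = o*(o + 3)*(o + 4)*(o - 5)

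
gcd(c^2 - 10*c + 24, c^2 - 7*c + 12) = c - 4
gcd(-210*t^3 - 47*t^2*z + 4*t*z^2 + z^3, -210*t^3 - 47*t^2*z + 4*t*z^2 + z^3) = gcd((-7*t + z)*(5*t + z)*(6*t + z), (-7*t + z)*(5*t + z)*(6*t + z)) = -210*t^3 - 47*t^2*z + 4*t*z^2 + z^3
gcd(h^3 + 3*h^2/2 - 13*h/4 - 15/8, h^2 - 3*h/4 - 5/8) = h + 1/2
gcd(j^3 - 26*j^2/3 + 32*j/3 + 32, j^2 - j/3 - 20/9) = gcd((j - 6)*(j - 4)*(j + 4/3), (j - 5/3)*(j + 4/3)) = j + 4/3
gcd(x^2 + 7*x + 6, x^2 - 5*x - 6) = x + 1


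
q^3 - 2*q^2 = q^2*(q - 2)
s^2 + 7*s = s*(s + 7)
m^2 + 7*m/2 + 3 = (m + 3/2)*(m + 2)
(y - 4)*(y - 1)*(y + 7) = y^3 + 2*y^2 - 31*y + 28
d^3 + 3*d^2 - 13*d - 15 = (d - 3)*(d + 1)*(d + 5)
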